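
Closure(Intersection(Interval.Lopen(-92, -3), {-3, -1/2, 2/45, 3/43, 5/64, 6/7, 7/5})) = {-3}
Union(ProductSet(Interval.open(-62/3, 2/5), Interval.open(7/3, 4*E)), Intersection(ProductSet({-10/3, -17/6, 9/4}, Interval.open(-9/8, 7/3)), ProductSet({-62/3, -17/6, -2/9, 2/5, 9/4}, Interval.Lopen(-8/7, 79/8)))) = Union(ProductSet({-17/6, 9/4}, Interval.open(-9/8, 7/3)), ProductSet(Interval.open(-62/3, 2/5), Interval.open(7/3, 4*E)))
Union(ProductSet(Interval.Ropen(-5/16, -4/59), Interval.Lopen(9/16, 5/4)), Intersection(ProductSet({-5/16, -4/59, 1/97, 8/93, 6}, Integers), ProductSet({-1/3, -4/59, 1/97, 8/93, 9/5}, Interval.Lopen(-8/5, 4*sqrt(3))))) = Union(ProductSet({-4/59, 1/97, 8/93}, Range(-1, 7, 1)), ProductSet(Interval.Ropen(-5/16, -4/59), Interval.Lopen(9/16, 5/4)))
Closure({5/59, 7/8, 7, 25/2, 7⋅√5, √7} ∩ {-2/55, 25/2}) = {25/2}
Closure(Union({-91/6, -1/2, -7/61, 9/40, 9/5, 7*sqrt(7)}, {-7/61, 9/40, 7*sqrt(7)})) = {-91/6, -1/2, -7/61, 9/40, 9/5, 7*sqrt(7)}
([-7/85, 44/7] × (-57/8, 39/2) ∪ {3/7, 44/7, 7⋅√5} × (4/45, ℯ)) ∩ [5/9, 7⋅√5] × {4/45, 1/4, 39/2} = ([5/9, 44/7] × {4/45, 1/4}) ∪ ({44/7, 7⋅√5} × {1/4})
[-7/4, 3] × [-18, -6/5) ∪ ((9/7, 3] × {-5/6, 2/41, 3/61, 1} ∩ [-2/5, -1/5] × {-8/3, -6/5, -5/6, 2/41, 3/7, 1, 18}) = [-7/4, 3] × [-18, -6/5)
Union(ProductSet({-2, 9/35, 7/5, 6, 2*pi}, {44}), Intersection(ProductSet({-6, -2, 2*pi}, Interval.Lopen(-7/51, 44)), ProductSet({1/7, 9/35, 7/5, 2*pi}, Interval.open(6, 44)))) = Union(ProductSet({2*pi}, Interval.open(6, 44)), ProductSet({-2, 9/35, 7/5, 6, 2*pi}, {44}))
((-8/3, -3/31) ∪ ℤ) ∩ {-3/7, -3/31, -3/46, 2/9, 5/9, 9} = {-3/7, 9}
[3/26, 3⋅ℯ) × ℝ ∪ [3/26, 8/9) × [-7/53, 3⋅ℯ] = [3/26, 3⋅ℯ) × ℝ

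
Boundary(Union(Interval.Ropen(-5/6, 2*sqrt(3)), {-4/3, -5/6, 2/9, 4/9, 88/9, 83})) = {-4/3, -5/6, 88/9, 83, 2*sqrt(3)}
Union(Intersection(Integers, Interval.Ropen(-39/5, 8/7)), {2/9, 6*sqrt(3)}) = Union({2/9, 6*sqrt(3)}, Range(-7, 2, 1))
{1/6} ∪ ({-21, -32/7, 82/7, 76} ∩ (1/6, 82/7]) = {1/6, 82/7}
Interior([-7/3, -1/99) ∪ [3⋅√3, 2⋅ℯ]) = (-7/3, -1/99) ∪ (3⋅√3, 2⋅ℯ)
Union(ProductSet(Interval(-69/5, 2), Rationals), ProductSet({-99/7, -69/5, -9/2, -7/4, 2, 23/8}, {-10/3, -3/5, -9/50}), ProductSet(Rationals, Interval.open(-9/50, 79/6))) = Union(ProductSet({-99/7, -69/5, -9/2, -7/4, 2, 23/8}, {-10/3, -3/5, -9/50}), ProductSet(Interval(-69/5, 2), Rationals), ProductSet(Rationals, Interval.open(-9/50, 79/6)))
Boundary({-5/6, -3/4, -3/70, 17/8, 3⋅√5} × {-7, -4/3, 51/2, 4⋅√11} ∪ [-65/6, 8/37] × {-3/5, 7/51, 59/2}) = ([-65/6, 8/37] × {-3/5, 7/51, 59/2}) ∪ ({-5/6, -3/4, -3/70, 17/8, 3⋅√5} × {-7, -4/3, 51/2, 4⋅√11})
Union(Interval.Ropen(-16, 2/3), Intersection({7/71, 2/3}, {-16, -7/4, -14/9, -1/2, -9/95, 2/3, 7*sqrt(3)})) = Interval(-16, 2/3)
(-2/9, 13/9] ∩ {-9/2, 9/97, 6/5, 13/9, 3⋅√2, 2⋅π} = {9/97, 6/5, 13/9}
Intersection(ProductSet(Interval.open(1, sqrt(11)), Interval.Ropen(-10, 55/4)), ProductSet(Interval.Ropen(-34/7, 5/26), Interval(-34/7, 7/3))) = EmptySet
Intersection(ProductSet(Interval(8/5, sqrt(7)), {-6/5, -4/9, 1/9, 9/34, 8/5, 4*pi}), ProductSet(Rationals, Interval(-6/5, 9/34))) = ProductSet(Intersection(Interval(8/5, sqrt(7)), Rationals), {-6/5, -4/9, 1/9, 9/34})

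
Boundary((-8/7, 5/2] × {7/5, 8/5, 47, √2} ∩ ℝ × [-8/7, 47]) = [-8/7, 5/2] × {7/5, 8/5, 47, √2}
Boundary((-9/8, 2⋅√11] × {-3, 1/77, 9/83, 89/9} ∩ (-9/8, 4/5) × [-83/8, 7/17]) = [-9/8, 4/5] × {-3, 1/77, 9/83}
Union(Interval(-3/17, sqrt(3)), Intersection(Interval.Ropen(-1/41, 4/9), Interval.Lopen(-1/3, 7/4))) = Interval(-3/17, sqrt(3))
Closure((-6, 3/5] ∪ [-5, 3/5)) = [-6, 3/5]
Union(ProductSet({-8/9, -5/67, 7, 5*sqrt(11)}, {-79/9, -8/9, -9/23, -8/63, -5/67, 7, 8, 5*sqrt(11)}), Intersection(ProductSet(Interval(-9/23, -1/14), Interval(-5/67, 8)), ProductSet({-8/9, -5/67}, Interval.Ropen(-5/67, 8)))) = Union(ProductSet({-5/67}, Interval.Ropen(-5/67, 8)), ProductSet({-8/9, -5/67, 7, 5*sqrt(11)}, {-79/9, -8/9, -9/23, -8/63, -5/67, 7, 8, 5*sqrt(11)}))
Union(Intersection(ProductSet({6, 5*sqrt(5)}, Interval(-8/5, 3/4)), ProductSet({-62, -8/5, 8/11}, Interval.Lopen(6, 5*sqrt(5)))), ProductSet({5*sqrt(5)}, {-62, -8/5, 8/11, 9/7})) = ProductSet({5*sqrt(5)}, {-62, -8/5, 8/11, 9/7})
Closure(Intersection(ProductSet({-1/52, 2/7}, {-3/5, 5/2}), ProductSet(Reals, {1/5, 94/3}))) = EmptySet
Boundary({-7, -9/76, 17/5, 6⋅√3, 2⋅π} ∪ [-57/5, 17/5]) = {-57/5, 17/5, 6⋅√3, 2⋅π}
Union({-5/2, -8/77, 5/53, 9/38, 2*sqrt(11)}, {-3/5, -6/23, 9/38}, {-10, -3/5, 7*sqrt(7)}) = {-10, -5/2, -3/5, -6/23, -8/77, 5/53, 9/38, 2*sqrt(11), 7*sqrt(7)}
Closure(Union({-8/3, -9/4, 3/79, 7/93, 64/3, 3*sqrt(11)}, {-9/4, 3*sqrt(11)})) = {-8/3, -9/4, 3/79, 7/93, 64/3, 3*sqrt(11)}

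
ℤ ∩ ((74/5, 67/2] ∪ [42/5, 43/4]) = {9, 10} ∪ {15, 16, …, 33}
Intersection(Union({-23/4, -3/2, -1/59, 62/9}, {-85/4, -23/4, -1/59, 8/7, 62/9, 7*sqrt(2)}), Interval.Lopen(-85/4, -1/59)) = {-23/4, -3/2, -1/59}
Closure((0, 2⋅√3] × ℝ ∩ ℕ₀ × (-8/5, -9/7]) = {1, 2, 3} × [-8/5, -9/7]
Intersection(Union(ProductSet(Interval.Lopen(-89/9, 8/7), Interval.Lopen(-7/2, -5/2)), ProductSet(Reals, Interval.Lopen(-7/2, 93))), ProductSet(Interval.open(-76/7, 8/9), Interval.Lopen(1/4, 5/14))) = ProductSet(Interval.open(-76/7, 8/9), Interval.Lopen(1/4, 5/14))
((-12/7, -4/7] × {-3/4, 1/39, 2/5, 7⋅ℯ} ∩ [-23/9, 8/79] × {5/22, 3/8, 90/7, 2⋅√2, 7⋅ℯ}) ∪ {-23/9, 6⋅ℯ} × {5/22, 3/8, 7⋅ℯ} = ((-12/7, -4/7] × {7⋅ℯ}) ∪ ({-23/9, 6⋅ℯ} × {5/22, 3/8, 7⋅ℯ})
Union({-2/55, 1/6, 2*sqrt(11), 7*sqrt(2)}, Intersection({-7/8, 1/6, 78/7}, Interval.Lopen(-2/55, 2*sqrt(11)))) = {-2/55, 1/6, 2*sqrt(11), 7*sqrt(2)}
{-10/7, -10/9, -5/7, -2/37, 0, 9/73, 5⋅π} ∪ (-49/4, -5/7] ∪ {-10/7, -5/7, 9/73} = (-49/4, -5/7] ∪ {-2/37, 0, 9/73, 5⋅π}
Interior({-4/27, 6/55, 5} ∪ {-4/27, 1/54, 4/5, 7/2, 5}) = ∅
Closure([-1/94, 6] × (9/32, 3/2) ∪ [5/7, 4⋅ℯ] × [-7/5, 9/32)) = ([-1/94, 6] × [9/32, 3/2]) ∪ ([5/7, 4⋅ℯ] × [-7/5, 9/32])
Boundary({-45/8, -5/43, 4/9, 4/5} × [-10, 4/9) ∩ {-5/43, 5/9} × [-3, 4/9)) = {-5/43} × [-3, 4/9]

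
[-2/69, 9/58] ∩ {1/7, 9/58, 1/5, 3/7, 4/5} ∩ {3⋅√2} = ∅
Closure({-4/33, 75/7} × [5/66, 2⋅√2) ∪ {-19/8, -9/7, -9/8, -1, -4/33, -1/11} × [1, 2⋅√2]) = ({-4/33, 75/7} × [5/66, 2⋅√2]) ∪ ({-19/8, -9/7, -9/8, -1, -4/33, -1/11} × [1, 2⋅√2])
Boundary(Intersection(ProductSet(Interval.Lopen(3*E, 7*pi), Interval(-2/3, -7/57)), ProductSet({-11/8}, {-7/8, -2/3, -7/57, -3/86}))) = EmptySet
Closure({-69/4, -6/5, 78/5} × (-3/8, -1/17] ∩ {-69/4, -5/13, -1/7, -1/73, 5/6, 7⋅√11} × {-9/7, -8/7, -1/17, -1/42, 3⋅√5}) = {-69/4} × {-1/17}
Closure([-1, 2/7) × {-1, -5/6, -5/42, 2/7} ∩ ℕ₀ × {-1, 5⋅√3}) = {0} × {-1}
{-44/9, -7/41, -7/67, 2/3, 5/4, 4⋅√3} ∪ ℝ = ℝ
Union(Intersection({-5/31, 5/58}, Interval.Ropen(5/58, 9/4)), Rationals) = Rationals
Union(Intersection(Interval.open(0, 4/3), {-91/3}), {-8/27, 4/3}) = {-8/27, 4/3}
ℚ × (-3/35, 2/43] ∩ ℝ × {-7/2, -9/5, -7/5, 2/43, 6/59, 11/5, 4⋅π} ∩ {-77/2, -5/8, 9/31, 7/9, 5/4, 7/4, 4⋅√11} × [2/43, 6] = {-77/2, -5/8, 9/31, 7/9, 5/4, 7/4} × {2/43}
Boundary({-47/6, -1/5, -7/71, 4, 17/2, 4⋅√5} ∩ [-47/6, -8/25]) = {-47/6}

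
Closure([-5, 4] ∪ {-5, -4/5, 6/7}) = [-5, 4]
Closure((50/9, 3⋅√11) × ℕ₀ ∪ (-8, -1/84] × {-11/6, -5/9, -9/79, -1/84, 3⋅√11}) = ([50/9, 3⋅√11] × ℕ₀) ∪ ([-8, -1/84] × {-11/6, -5/9, -9/79, -1/84, 3⋅√11})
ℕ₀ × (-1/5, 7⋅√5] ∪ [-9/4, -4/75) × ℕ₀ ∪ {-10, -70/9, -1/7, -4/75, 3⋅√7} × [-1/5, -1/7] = ([-9/4, -4/75) × ℕ₀) ∪ (ℕ₀ × (-1/5, 7⋅√5]) ∪ ({-10, -70/9, -1/7, -4/75, 3⋅√7} × [-1/5, -1/7])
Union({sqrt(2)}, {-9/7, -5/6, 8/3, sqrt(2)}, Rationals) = Union({sqrt(2)}, Rationals)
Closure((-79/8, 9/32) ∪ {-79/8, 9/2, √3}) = [-79/8, 9/32] ∪ {9/2, √3}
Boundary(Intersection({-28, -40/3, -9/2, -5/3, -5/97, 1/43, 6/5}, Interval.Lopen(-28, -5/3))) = {-40/3, -9/2, -5/3}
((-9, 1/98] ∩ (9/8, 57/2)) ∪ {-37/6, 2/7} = {-37/6, 2/7}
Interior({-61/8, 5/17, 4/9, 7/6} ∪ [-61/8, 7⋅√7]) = (-61/8, 7⋅√7)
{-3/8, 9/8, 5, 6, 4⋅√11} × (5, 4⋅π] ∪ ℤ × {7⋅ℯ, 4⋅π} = (ℤ × {7⋅ℯ, 4⋅π}) ∪ ({-3/8, 9/8, 5, 6, 4⋅√11} × (5, 4⋅π])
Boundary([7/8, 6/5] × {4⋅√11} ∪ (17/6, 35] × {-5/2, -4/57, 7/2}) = ([17/6, 35] × {-5/2, -4/57, 7/2}) ∪ ([7/8, 6/5] × {4⋅√11})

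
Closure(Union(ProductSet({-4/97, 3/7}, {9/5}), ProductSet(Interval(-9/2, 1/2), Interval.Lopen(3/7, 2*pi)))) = ProductSet(Interval(-9/2, 1/2), Interval(3/7, 2*pi))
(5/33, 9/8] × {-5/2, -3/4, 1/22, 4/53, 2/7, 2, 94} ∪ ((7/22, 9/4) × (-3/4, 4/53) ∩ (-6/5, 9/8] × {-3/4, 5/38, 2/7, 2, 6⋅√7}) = (5/33, 9/8] × {-5/2, -3/4, 1/22, 4/53, 2/7, 2, 94}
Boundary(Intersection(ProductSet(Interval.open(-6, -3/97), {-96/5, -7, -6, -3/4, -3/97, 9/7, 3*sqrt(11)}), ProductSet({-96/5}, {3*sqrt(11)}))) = EmptySet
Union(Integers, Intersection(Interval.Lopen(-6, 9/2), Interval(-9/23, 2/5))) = Union(Integers, Interval(-9/23, 2/5))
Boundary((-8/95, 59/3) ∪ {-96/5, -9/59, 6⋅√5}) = {-96/5, -9/59, -8/95, 59/3}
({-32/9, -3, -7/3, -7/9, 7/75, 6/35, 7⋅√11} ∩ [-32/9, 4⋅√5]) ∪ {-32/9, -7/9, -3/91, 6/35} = {-32/9, -3, -7/3, -7/9, -3/91, 7/75, 6/35}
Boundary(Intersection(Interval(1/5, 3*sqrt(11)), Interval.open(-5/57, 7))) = {1/5, 7}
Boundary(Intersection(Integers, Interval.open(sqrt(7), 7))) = Range(3, 7, 1)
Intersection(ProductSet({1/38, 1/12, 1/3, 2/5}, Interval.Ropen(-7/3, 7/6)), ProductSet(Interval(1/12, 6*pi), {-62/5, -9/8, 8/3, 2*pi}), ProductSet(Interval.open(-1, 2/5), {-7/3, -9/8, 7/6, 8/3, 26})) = ProductSet({1/12, 1/3}, {-9/8})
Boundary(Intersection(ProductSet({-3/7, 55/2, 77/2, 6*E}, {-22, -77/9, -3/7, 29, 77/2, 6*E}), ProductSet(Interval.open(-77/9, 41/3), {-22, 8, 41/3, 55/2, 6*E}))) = ProductSet({-3/7}, {-22, 6*E})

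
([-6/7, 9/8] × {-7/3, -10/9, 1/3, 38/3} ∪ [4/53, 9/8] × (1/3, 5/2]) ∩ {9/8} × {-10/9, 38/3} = {9/8} × {-10/9, 38/3}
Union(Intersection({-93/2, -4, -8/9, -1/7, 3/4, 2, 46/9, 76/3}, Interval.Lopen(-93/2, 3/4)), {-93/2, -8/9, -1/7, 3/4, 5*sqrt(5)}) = {-93/2, -4, -8/9, -1/7, 3/4, 5*sqrt(5)}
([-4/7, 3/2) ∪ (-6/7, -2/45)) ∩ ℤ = {0, 1}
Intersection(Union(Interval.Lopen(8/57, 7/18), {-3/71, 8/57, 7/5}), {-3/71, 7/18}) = {-3/71, 7/18}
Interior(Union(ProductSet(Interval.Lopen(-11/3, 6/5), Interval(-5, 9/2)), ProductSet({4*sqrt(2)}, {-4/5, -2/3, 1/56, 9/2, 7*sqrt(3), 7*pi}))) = ProductSet(Interval.open(-11/3, 6/5), Interval.open(-5, 9/2))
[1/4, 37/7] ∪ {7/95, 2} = {7/95} ∪ [1/4, 37/7]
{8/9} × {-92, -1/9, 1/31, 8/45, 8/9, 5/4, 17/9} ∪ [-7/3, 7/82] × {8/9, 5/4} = ([-7/3, 7/82] × {8/9, 5/4}) ∪ ({8/9} × {-92, -1/9, 1/31, 8/45, 8/9, 5/4, 17/9})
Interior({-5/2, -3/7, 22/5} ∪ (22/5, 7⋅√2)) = (22/5, 7⋅√2)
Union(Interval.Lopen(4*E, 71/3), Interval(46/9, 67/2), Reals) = Interval(-oo, oo)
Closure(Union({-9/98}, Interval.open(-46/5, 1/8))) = Interval(-46/5, 1/8)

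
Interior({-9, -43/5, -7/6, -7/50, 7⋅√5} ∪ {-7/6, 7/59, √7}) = ∅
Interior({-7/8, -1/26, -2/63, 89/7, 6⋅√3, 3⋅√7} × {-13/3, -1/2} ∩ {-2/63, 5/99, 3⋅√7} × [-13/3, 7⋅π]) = ∅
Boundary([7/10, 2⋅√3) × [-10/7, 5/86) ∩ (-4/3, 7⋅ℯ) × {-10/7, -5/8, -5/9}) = [7/10, 2⋅√3] × {-10/7, -5/8, -5/9}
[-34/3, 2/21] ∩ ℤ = {-11, -10, …, 0}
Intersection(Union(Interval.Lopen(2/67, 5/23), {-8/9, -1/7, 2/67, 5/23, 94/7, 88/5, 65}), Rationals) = Union({-8/9, -1/7, 94/7, 88/5, 65}, Intersection(Interval(2/67, 5/23), Rationals))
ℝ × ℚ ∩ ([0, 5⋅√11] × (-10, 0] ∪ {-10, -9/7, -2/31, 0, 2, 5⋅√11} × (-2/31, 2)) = ([0, 5⋅√11] × (ℚ ∩ (-10, 0])) ∪ ({-10, -9/7, -2/31, 0, 2, 5⋅√11} × (ℚ ∩ (-2/31, 2)))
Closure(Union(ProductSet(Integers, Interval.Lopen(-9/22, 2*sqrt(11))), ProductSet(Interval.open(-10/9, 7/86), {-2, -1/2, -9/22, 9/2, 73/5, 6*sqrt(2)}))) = Union(ProductSet(Integers, Interval(-9/22, 2*sqrt(11))), ProductSet(Interval(-10/9, 7/86), {-2, -1/2, -9/22, 9/2, 73/5, 6*sqrt(2)}))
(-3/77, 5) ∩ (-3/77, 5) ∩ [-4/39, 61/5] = (-3/77, 5)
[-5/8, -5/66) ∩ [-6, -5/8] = {-5/8}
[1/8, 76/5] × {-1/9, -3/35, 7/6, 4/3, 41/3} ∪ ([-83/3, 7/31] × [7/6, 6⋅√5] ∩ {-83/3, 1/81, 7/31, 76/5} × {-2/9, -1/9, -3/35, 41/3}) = [1/8, 76/5] × {-1/9, -3/35, 7/6, 4/3, 41/3}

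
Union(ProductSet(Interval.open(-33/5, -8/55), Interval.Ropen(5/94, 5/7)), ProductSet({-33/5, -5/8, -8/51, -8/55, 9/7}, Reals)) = Union(ProductSet({-33/5, -5/8, -8/51, -8/55, 9/7}, Reals), ProductSet(Interval.open(-33/5, -8/55), Interval.Ropen(5/94, 5/7)))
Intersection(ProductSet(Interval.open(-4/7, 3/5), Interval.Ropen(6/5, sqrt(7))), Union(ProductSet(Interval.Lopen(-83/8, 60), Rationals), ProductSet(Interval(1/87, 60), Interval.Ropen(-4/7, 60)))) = Union(ProductSet(Interval.open(-4/7, 3/5), Intersection(Interval.Ropen(6/5, sqrt(7)), Rationals)), ProductSet(Interval.Ropen(1/87, 3/5), Interval.Ropen(6/5, sqrt(7))))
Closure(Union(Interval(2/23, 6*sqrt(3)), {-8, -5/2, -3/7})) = Union({-8, -5/2, -3/7}, Interval(2/23, 6*sqrt(3)))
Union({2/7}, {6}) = {2/7, 6}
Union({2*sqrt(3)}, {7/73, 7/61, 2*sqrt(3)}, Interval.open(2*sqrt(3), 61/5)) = Union({7/73, 7/61}, Interval.Ropen(2*sqrt(3), 61/5))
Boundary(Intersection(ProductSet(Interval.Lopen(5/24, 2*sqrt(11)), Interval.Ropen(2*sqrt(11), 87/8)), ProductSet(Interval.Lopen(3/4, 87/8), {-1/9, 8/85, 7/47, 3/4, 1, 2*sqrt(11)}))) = ProductSet(Interval(3/4, 2*sqrt(11)), {2*sqrt(11)})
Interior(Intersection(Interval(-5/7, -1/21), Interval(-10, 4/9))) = Interval.open(-5/7, -1/21)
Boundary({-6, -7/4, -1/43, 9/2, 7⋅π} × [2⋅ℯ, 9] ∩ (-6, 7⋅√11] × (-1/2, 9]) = {-7/4, -1/43, 9/2, 7⋅π} × [2⋅ℯ, 9]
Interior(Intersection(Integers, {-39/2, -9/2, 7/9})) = EmptySet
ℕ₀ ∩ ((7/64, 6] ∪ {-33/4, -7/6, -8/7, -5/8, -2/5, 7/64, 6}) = {1, 2, …, 6}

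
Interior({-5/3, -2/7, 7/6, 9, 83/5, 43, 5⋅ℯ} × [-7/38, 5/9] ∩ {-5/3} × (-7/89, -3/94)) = ∅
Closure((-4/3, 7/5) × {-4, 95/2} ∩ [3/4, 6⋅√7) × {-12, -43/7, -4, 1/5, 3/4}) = [3/4, 7/5] × {-4}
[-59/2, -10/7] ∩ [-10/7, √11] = {-10/7}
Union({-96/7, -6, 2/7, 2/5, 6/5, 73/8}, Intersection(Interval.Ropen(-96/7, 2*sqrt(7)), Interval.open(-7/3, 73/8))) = Union({-96/7, -6, 73/8}, Interval.open(-7/3, 2*sqrt(7)))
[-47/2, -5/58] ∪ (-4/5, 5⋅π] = [-47/2, 5⋅π]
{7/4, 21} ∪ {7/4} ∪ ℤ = ℤ ∪ {7/4}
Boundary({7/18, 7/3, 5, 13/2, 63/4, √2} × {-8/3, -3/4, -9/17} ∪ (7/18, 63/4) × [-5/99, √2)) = ({7/18, 63/4} × [-5/99, √2]) ∪ ([7/18, 63/4] × {-5/99, √2}) ∪ ({7/18, 7/3, 5, 13/2, 63/4, √2} × {-8/3, -3/4, -9/17})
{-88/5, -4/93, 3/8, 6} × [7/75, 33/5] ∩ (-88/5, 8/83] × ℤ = {-4/93} × {1, 2, …, 6}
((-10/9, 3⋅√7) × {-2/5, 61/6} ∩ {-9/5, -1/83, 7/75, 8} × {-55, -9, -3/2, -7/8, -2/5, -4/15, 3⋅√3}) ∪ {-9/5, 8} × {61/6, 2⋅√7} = ({-1/83, 7/75} × {-2/5}) ∪ ({-9/5, 8} × {61/6, 2⋅√7})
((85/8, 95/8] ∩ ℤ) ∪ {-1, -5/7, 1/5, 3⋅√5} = {-1, -5/7, 1/5, 3⋅√5} ∪ {11}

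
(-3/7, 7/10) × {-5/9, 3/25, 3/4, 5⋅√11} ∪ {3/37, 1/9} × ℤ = ({3/37, 1/9} × ℤ) ∪ ((-3/7, 7/10) × {-5/9, 3/25, 3/4, 5⋅√11})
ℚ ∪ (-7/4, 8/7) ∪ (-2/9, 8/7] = ℚ ∪ [-7/4, 8/7]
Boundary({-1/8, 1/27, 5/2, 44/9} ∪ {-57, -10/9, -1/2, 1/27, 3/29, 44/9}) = {-57, -10/9, -1/2, -1/8, 1/27, 3/29, 5/2, 44/9}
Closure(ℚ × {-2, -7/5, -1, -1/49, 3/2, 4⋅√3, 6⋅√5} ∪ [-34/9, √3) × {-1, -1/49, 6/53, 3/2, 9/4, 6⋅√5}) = (ℝ × {-2, -7/5, -1, -1/49, 3/2, 4⋅√3, 6⋅√5}) ∪ ([-34/9, √3] × {-1, -1/49, 6/53, 3/2, 9/4, 6⋅√5})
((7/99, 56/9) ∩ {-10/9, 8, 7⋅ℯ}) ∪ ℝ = ℝ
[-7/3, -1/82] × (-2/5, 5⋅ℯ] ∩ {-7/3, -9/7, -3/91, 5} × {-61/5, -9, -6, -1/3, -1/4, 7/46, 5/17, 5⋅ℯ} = {-7/3, -9/7, -3/91} × {-1/3, -1/4, 7/46, 5/17, 5⋅ℯ}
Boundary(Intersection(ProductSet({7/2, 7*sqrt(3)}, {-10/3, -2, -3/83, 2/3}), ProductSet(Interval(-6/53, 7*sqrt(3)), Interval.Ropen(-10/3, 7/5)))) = ProductSet({7/2, 7*sqrt(3)}, {-10/3, -2, -3/83, 2/3})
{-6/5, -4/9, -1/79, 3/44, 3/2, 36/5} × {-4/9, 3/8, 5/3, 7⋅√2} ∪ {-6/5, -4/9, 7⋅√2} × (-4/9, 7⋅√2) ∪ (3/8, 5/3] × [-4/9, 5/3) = ((3/8, 5/3] × [-4/9, 5/3)) ∪ ({-6/5, -4/9, -1/79, 3/44, 3/2, 36/5} × {-4/9, 3/8, 5/3, 7⋅√2}) ∪ ({-6/5, -4/9, 7⋅√2} × (-4/9, 7⋅√2))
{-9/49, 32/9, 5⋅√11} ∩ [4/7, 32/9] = {32/9}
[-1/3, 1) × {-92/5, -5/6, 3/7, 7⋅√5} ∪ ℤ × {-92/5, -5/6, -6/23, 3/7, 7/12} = (ℤ × {-92/5, -5/6, -6/23, 3/7, 7/12}) ∪ ([-1/3, 1) × {-92/5, -5/6, 3/7, 7⋅√5})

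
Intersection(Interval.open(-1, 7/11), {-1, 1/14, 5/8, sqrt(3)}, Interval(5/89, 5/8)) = {1/14, 5/8}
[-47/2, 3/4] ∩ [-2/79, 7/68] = [-2/79, 7/68]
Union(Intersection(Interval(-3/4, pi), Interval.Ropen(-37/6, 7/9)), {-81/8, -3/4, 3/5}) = Union({-81/8}, Interval.Ropen(-3/4, 7/9))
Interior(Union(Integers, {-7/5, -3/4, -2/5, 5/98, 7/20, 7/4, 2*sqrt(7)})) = EmptySet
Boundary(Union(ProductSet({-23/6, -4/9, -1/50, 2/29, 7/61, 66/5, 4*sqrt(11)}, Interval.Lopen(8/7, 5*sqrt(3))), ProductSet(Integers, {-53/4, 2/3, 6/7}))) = Union(ProductSet({-23/6, -4/9, -1/50, 2/29, 7/61, 66/5, 4*sqrt(11)}, Interval(8/7, 5*sqrt(3))), ProductSet(Integers, {-53/4, 2/3, 6/7}))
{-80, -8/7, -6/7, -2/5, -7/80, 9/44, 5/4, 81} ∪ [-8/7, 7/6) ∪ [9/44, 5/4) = {-80, 81} ∪ [-8/7, 5/4]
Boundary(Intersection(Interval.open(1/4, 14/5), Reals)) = {1/4, 14/5}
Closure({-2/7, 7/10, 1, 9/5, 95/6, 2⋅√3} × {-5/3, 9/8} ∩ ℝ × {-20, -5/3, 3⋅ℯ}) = {-2/7, 7/10, 1, 9/5, 95/6, 2⋅√3} × {-5/3}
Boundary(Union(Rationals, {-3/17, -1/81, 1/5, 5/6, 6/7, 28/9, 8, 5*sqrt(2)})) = Reals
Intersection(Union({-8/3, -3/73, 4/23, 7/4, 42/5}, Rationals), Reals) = Rationals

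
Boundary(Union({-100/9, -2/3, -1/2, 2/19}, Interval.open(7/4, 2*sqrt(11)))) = {-100/9, -2/3, -1/2, 2/19, 7/4, 2*sqrt(11)}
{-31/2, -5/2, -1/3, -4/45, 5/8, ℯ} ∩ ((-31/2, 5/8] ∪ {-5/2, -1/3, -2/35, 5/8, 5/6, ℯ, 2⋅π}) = {-5/2, -1/3, -4/45, 5/8, ℯ}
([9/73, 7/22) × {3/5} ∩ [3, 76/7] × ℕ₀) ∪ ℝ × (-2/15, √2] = ℝ × (-2/15, √2]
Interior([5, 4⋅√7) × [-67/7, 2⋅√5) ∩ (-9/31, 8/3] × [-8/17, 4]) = ∅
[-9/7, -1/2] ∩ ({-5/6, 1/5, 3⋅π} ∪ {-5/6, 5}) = {-5/6}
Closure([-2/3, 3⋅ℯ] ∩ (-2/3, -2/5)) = [-2/3, -2/5]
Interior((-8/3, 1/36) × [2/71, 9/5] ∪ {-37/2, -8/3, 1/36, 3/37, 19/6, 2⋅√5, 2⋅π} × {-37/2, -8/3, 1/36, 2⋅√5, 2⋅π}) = (-8/3, 1/36) × (2/71, 9/5)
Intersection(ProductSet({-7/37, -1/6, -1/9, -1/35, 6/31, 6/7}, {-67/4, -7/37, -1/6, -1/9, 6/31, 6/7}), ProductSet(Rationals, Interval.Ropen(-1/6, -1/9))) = ProductSet({-7/37, -1/6, -1/9, -1/35, 6/31, 6/7}, {-1/6})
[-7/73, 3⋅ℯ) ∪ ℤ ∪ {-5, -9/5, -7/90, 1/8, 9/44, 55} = ℤ ∪ {-9/5} ∪ [-7/73, 3⋅ℯ)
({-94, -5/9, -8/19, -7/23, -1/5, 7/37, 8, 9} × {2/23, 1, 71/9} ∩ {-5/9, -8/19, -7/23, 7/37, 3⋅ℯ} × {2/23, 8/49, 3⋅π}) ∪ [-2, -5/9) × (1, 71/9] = ({-5/9, -8/19, -7/23, 7/37} × {2/23}) ∪ ([-2, -5/9) × (1, 71/9])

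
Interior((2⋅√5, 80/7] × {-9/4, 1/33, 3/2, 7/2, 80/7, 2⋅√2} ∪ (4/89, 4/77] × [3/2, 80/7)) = (4/89, 4/77) × (3/2, 80/7)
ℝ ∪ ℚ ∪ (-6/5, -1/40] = (-∞, ∞)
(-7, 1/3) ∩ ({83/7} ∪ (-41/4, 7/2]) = (-7, 1/3)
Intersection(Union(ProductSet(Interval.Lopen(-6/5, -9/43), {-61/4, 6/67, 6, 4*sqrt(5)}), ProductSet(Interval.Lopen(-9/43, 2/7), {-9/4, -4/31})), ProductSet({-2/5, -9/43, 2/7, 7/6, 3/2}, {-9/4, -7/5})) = ProductSet({2/7}, {-9/4})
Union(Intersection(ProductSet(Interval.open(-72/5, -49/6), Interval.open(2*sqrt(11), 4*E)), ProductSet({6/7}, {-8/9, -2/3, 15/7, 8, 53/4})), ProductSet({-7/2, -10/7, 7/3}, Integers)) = ProductSet({-7/2, -10/7, 7/3}, Integers)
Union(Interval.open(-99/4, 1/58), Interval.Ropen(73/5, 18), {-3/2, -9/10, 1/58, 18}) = Union(Interval.Lopen(-99/4, 1/58), Interval(73/5, 18))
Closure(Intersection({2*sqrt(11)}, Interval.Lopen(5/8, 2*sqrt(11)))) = {2*sqrt(11)}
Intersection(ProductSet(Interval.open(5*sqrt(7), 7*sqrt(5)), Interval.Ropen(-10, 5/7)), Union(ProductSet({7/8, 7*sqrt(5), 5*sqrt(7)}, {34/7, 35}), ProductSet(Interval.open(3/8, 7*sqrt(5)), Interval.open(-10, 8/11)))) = ProductSet(Interval.open(5*sqrt(7), 7*sqrt(5)), Interval.open(-10, 5/7))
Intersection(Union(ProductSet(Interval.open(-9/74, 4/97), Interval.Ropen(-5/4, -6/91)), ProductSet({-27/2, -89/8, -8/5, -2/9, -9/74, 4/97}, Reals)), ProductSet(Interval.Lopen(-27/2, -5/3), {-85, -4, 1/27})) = ProductSet({-89/8}, {-85, -4, 1/27})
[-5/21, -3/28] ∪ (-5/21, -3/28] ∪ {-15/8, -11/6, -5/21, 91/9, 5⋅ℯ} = {-15/8, -11/6, 91/9, 5⋅ℯ} ∪ [-5/21, -3/28]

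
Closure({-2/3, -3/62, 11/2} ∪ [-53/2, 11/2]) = [-53/2, 11/2]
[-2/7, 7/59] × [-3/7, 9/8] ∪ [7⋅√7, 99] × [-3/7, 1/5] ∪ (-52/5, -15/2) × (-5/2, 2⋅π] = ([-2/7, 7/59] × [-3/7, 9/8]) ∪ ((-52/5, -15/2) × (-5/2, 2⋅π]) ∪ ([7⋅√7, 99] × [-3/7, 1/5])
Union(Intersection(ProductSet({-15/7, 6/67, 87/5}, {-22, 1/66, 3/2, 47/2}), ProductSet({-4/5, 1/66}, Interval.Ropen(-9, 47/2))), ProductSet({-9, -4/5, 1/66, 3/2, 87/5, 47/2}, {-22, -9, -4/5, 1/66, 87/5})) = ProductSet({-9, -4/5, 1/66, 3/2, 87/5, 47/2}, {-22, -9, -4/5, 1/66, 87/5})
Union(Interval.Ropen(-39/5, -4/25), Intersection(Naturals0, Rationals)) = Union(Interval.Ropen(-39/5, -4/25), Naturals0)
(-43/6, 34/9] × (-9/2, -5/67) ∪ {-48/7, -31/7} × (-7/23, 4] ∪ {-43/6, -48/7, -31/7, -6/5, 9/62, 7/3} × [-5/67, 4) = ({-48/7, -31/7} × (-7/23, 4]) ∪ ((-43/6, 34/9] × (-9/2, -5/67)) ∪ ({-43/6, -48/7, -31/7, -6/5, 9/62, 7/3} × [-5/67, 4))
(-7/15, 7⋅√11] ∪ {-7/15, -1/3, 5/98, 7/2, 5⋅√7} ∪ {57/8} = [-7/15, 7⋅√11]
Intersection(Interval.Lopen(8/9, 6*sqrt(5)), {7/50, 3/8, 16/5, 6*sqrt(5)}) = {16/5, 6*sqrt(5)}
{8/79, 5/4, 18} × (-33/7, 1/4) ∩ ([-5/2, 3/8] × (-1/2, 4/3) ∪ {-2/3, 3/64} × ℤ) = {8/79} × (-1/2, 1/4)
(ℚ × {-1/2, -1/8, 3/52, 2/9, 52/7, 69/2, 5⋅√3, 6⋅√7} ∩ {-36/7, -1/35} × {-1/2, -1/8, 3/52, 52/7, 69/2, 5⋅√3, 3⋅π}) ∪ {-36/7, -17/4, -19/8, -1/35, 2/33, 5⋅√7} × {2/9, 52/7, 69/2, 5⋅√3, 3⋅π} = ({-36/7, -1/35} × {-1/2, -1/8, 3/52, 52/7, 69/2, 5⋅√3}) ∪ ({-36/7, -17/4, -19/8, -1/35, 2/33, 5⋅√7} × {2/9, 52/7, 69/2, 5⋅√3, 3⋅π})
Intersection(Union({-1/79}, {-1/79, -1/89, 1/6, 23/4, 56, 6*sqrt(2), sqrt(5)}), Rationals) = {-1/79, -1/89, 1/6, 23/4, 56}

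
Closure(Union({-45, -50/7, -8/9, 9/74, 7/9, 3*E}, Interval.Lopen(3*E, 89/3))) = Union({-45, -50/7, -8/9, 9/74, 7/9}, Interval(3*E, 89/3))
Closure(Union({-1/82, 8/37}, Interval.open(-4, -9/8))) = Union({-1/82, 8/37}, Interval(-4, -9/8))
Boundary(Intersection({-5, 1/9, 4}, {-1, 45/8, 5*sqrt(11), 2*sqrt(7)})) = EmptySet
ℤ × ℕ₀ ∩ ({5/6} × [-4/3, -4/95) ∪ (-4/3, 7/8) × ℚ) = {-1, 0} × ℕ₀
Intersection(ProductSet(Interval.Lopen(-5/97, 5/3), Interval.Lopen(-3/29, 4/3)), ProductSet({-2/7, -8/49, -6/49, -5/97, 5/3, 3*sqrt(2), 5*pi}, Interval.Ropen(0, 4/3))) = ProductSet({5/3}, Interval.Ropen(0, 4/3))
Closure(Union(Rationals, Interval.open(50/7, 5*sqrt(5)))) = Union(Interval(-oo, oo), Rationals)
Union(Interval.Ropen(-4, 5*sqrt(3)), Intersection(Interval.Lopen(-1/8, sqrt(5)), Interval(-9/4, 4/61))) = Interval.Ropen(-4, 5*sqrt(3))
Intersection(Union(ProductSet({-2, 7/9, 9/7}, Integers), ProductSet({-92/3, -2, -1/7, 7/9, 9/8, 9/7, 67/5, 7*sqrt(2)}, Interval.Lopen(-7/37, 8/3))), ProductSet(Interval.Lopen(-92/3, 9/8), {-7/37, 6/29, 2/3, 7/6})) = ProductSet({-2, -1/7, 7/9, 9/8}, {6/29, 2/3, 7/6})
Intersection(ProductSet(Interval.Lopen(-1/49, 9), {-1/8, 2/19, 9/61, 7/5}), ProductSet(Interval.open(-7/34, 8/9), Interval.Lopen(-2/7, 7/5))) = ProductSet(Interval.open(-1/49, 8/9), {-1/8, 2/19, 9/61, 7/5})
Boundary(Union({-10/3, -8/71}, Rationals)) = Reals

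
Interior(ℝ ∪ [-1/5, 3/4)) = (-∞, ∞)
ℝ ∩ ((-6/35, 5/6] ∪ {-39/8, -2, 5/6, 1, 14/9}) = {-39/8, -2, 1, 14/9} ∪ (-6/35, 5/6]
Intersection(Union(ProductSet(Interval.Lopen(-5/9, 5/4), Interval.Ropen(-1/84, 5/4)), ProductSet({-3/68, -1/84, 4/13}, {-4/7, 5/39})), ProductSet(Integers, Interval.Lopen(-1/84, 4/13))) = ProductSet(Range(0, 2, 1), Interval.Lopen(-1/84, 4/13))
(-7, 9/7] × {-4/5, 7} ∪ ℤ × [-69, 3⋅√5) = ((-7, 9/7] × {-4/5, 7}) ∪ (ℤ × [-69, 3⋅√5))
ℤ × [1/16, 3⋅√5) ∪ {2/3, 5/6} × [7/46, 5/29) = ({2/3, 5/6} × [7/46, 5/29)) ∪ (ℤ × [1/16, 3⋅√5))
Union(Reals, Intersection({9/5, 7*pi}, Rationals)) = Reals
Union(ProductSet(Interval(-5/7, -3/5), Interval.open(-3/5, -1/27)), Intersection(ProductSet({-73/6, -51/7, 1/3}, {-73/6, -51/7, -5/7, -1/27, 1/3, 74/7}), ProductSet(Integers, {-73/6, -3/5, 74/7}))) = ProductSet(Interval(-5/7, -3/5), Interval.open(-3/5, -1/27))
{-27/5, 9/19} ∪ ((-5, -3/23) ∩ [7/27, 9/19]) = {-27/5, 9/19}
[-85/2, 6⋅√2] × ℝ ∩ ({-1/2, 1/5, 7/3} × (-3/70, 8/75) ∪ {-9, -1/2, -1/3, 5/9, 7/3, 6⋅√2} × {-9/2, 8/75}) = ({-1/2, 1/5, 7/3} × (-3/70, 8/75)) ∪ ({-9, -1/2, -1/3, 5/9, 7/3, 6⋅√2} × {-9/2, 8/75})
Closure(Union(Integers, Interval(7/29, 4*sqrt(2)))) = Union(Integers, Interval(7/29, 4*sqrt(2)))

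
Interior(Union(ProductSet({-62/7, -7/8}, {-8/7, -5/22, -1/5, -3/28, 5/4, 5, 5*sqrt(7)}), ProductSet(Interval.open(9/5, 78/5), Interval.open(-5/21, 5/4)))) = ProductSet(Interval.open(9/5, 78/5), Interval.open(-5/21, 5/4))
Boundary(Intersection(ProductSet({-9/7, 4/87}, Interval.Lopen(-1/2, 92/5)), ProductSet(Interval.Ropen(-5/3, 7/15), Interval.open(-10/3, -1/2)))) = EmptySet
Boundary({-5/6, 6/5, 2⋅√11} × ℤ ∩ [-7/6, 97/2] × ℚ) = {-5/6, 6/5, 2⋅√11} × ℤ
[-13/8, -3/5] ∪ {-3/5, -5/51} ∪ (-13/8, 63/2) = [-13/8, 63/2)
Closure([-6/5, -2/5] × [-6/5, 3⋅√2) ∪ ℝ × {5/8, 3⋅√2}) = ((-∞, ∞) × {5/8, 3⋅√2}) ∪ ([-6/5, -2/5] × [-6/5, 3⋅√2])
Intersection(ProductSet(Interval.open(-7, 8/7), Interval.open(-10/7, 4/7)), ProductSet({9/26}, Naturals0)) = ProductSet({9/26}, Range(0, 1, 1))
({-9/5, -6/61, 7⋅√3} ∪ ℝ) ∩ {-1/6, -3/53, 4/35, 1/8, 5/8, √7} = {-1/6, -3/53, 4/35, 1/8, 5/8, √7}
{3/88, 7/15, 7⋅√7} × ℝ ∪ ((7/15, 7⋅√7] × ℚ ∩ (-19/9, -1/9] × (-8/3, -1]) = {3/88, 7/15, 7⋅√7} × ℝ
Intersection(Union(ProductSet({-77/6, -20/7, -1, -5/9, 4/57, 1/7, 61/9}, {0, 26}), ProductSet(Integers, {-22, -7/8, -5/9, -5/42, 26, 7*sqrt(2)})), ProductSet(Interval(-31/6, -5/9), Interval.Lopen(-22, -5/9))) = ProductSet(Range(-5, 0, 1), {-7/8, -5/9})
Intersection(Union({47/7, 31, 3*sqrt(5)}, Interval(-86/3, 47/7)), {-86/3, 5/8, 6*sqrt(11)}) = {-86/3, 5/8}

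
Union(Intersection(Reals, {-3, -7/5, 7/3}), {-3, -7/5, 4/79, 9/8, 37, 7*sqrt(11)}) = {-3, -7/5, 4/79, 9/8, 7/3, 37, 7*sqrt(11)}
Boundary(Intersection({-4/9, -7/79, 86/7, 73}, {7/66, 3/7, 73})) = {73}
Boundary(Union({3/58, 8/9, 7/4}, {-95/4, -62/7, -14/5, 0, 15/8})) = {-95/4, -62/7, -14/5, 0, 3/58, 8/9, 7/4, 15/8}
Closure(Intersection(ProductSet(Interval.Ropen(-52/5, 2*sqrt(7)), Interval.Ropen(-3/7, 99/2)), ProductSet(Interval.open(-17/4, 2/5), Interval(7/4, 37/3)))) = ProductSet(Interval(-17/4, 2/5), Interval(7/4, 37/3))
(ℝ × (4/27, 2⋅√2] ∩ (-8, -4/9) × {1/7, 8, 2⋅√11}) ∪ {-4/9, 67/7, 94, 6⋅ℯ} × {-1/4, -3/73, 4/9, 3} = {-4/9, 67/7, 94, 6⋅ℯ} × {-1/4, -3/73, 4/9, 3}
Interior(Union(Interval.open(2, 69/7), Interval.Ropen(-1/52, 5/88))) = Union(Interval.open(-1/52, 5/88), Interval.open(2, 69/7))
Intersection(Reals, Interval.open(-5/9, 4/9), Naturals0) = Range(0, 1, 1)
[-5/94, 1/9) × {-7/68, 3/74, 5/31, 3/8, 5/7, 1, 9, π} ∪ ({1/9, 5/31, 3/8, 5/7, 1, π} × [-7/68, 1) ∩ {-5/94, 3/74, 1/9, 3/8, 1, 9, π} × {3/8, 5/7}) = ({1/9, 3/8, 1, π} × {3/8, 5/7}) ∪ ([-5/94, 1/9) × {-7/68, 3/74, 5/31, 3/8, 5/7, 1, 9, π})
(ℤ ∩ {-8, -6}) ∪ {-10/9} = {-8, -6, -10/9}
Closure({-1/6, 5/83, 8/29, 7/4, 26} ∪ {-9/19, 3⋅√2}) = {-9/19, -1/6, 5/83, 8/29, 7/4, 26, 3⋅√2}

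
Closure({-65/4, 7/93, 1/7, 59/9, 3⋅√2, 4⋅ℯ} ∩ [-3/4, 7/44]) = {7/93, 1/7}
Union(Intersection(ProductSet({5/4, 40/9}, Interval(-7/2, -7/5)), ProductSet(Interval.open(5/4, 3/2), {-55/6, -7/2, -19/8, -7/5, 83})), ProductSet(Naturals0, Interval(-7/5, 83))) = ProductSet(Naturals0, Interval(-7/5, 83))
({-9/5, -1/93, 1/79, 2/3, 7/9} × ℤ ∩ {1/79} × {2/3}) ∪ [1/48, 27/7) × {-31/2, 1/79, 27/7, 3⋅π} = [1/48, 27/7) × {-31/2, 1/79, 27/7, 3⋅π}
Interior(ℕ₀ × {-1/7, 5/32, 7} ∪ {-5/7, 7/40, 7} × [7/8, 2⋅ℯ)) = ∅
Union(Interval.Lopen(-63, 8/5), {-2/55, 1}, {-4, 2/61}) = Interval.Lopen(-63, 8/5)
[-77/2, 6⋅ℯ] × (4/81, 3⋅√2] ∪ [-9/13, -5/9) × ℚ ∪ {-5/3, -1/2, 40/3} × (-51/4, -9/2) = ([-9/13, -5/9) × ℚ) ∪ ({-5/3, -1/2, 40/3} × (-51/4, -9/2)) ∪ ([-77/2, 6⋅ℯ] × (4/81, 3⋅√2])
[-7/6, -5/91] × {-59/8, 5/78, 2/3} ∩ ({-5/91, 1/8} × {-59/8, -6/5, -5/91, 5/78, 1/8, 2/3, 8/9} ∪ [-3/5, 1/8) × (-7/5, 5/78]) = ({-5/91} × {-59/8, 5/78, 2/3}) ∪ ([-3/5, -5/91] × {5/78})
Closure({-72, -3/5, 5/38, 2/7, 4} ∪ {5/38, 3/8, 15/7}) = {-72, -3/5, 5/38, 2/7, 3/8, 15/7, 4}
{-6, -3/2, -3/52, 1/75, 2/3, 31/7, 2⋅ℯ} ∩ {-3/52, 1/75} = {-3/52, 1/75}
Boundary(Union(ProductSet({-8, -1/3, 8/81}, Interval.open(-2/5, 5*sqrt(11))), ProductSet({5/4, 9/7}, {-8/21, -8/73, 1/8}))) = Union(ProductSet({5/4, 9/7}, {-8/21, -8/73, 1/8}), ProductSet({-8, -1/3, 8/81}, Interval(-2/5, 5*sqrt(11))))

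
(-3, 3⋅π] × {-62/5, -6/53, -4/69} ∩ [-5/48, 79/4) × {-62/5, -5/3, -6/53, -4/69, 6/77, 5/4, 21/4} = [-5/48, 3⋅π] × {-62/5, -6/53, -4/69}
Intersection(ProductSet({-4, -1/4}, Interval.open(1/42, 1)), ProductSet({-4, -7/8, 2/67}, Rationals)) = ProductSet({-4}, Intersection(Interval.open(1/42, 1), Rationals))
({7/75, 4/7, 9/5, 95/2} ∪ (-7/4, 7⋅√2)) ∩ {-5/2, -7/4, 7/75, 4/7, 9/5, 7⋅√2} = {7/75, 4/7, 9/5}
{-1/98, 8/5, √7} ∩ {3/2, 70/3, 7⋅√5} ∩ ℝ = ∅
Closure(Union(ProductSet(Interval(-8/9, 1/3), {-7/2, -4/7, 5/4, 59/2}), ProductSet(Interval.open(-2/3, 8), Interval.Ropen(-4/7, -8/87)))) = Union(ProductSet({-2/3, 8}, Interval(-4/7, -8/87)), ProductSet(Interval(-8/9, 1/3), {-7/2, -4/7, 5/4, 59/2}), ProductSet(Interval(-2/3, 8), {-4/7, -8/87}), ProductSet(Interval.open(-2/3, 8), Interval.Ropen(-4/7, -8/87)))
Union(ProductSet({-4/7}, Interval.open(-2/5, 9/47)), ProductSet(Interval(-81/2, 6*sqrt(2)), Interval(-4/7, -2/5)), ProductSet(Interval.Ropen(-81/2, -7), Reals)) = Union(ProductSet({-4/7}, Interval.open(-2/5, 9/47)), ProductSet(Interval.Ropen(-81/2, -7), Reals), ProductSet(Interval(-81/2, 6*sqrt(2)), Interval(-4/7, -2/5)))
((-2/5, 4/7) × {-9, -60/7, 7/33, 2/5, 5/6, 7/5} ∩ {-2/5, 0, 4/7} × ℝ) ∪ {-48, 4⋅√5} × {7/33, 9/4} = ({0} × {-9, -60/7, 7/33, 2/5, 5/6, 7/5}) ∪ ({-48, 4⋅√5} × {7/33, 9/4})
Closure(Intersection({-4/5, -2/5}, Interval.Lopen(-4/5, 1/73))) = {-2/5}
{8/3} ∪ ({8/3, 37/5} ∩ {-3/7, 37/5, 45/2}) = {8/3, 37/5}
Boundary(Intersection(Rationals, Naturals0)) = Naturals0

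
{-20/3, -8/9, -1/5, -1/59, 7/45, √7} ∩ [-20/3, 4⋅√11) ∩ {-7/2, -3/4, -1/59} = {-1/59}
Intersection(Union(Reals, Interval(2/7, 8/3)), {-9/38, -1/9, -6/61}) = {-9/38, -1/9, -6/61}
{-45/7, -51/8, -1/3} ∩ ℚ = {-45/7, -51/8, -1/3}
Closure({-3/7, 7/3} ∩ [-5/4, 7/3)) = {-3/7}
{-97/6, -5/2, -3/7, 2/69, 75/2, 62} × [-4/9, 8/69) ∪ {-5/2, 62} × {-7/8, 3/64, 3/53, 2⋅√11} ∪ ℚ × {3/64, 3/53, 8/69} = (ℚ × {3/64, 3/53, 8/69}) ∪ ({-5/2, 62} × {-7/8, 3/64, 3/53, 2⋅√11}) ∪ ({-97/6, -5/2, -3/7, 2/69, 75/2, 62} × [-4/9, 8/69))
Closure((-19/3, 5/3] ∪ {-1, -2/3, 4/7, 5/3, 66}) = [-19/3, 5/3] ∪ {66}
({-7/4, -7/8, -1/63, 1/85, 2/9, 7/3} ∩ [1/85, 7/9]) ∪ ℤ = ℤ ∪ {1/85, 2/9}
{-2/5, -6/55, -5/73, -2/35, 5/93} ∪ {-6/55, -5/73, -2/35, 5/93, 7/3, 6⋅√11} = {-2/5, -6/55, -5/73, -2/35, 5/93, 7/3, 6⋅√11}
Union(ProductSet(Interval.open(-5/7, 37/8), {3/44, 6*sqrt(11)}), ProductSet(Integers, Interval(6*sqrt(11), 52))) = Union(ProductSet(Integers, Interval(6*sqrt(11), 52)), ProductSet(Interval.open(-5/7, 37/8), {3/44, 6*sqrt(11)}))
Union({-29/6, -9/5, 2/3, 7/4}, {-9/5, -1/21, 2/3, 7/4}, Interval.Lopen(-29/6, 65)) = Interval(-29/6, 65)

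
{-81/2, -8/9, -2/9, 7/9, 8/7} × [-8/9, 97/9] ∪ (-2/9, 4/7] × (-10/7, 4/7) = ((-2/9, 4/7] × (-10/7, 4/7)) ∪ ({-81/2, -8/9, -2/9, 7/9, 8/7} × [-8/9, 97/9])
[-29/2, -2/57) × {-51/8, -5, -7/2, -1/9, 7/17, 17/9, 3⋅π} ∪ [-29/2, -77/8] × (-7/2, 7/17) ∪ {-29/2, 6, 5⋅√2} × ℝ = ({-29/2, 6, 5⋅√2} × ℝ) ∪ ([-29/2, -77/8] × (-7/2, 7/17)) ∪ ([-29/2, -2/57) × {-51/8, -5, -7/2, -1/9, 7/17, 17/9, 3⋅π})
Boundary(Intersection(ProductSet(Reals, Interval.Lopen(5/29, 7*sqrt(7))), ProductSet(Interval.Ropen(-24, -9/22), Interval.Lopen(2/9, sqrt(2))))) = Union(ProductSet({-24, -9/22}, Interval(2/9, sqrt(2))), ProductSet(Interval(-24, -9/22), {2/9, sqrt(2)}))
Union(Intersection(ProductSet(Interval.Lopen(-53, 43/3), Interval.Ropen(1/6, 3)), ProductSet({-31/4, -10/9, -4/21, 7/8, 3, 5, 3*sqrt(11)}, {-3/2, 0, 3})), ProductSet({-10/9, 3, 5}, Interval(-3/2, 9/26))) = ProductSet({-10/9, 3, 5}, Interval(-3/2, 9/26))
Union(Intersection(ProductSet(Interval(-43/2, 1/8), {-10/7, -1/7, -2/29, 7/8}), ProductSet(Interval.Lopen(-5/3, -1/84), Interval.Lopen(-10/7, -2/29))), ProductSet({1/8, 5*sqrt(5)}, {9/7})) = Union(ProductSet({1/8, 5*sqrt(5)}, {9/7}), ProductSet(Interval.Lopen(-5/3, -1/84), {-1/7, -2/29}))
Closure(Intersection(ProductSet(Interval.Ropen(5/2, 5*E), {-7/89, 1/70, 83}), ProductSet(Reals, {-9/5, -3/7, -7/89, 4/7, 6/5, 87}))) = ProductSet(Interval(5/2, 5*E), {-7/89})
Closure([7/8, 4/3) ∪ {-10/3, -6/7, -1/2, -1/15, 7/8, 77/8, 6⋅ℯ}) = {-10/3, -6/7, -1/2, -1/15, 77/8, 6⋅ℯ} ∪ [7/8, 4/3]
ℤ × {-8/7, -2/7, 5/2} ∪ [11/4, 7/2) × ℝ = (ℤ × {-8/7, -2/7, 5/2}) ∪ ([11/4, 7/2) × ℝ)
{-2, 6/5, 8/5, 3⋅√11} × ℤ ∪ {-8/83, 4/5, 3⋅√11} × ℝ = ({-8/83, 4/5, 3⋅√11} × ℝ) ∪ ({-2, 6/5, 8/5, 3⋅√11} × ℤ)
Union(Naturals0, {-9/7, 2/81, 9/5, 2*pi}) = Union({-9/7, 2/81, 9/5, 2*pi}, Naturals0)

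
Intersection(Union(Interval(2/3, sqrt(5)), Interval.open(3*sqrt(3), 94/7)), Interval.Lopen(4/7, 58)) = Union(Interval(2/3, sqrt(5)), Interval.open(3*sqrt(3), 94/7))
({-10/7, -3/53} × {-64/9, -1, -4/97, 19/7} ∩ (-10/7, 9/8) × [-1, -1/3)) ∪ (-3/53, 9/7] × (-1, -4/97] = ({-3/53} × {-1}) ∪ ((-3/53, 9/7] × (-1, -4/97])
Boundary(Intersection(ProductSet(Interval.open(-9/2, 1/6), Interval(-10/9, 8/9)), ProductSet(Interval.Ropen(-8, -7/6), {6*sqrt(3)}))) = EmptySet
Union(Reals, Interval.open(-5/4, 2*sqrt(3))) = Interval(-oo, oo)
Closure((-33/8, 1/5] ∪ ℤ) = ℤ ∪ [-33/8, 1/5]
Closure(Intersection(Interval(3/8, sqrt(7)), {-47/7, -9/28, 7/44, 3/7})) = {3/7}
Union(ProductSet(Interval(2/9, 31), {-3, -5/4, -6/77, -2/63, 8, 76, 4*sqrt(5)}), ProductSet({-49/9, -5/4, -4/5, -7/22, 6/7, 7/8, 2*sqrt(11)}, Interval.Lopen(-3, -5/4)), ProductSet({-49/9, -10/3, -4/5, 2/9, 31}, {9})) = Union(ProductSet({-49/9, -10/3, -4/5, 2/9, 31}, {9}), ProductSet({-49/9, -5/4, -4/5, -7/22, 6/7, 7/8, 2*sqrt(11)}, Interval.Lopen(-3, -5/4)), ProductSet(Interval(2/9, 31), {-3, -5/4, -6/77, -2/63, 8, 76, 4*sqrt(5)}))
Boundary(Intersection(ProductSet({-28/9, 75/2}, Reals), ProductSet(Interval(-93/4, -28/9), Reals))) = ProductSet({-28/9}, Reals)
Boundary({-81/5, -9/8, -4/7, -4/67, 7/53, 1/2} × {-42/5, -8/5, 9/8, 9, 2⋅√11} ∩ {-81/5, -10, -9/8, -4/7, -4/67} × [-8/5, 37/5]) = {-81/5, -9/8, -4/7, -4/67} × {-8/5, 9/8, 2⋅√11}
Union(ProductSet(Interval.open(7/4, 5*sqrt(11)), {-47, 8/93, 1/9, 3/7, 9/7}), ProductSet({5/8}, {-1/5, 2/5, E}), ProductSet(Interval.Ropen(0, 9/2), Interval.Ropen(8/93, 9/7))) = Union(ProductSet({5/8}, {-1/5, 2/5, E}), ProductSet(Interval.Ropen(0, 9/2), Interval.Ropen(8/93, 9/7)), ProductSet(Interval.open(7/4, 5*sqrt(11)), {-47, 8/93, 1/9, 3/7, 9/7}))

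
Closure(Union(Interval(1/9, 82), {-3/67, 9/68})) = Union({-3/67}, Interval(1/9, 82))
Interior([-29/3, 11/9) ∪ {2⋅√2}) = (-29/3, 11/9)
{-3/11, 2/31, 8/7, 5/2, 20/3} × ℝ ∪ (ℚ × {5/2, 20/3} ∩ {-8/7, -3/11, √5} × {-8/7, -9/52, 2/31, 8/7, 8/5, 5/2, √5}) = ({-8/7, -3/11} × {5/2}) ∪ ({-3/11, 2/31, 8/7, 5/2, 20/3} × ℝ)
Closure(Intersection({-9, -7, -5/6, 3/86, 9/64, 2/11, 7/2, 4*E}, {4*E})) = {4*E}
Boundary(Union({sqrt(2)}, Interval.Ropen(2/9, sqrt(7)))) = {2/9, sqrt(7)}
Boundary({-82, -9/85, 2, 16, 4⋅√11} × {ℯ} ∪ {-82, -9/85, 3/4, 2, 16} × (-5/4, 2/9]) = ({-82, -9/85, 3/4, 2, 16} × [-5/4, 2/9]) ∪ ({-82, -9/85, 2, 16, 4⋅√11} × {ℯ})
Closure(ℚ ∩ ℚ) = ℝ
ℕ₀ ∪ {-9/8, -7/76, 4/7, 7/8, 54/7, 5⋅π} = {-9/8, -7/76, 4/7, 7/8, 54/7, 5⋅π} ∪ ℕ₀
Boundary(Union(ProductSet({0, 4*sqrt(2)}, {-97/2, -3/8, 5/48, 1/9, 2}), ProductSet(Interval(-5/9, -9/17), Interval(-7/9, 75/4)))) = Union(ProductSet({-5/9, -9/17}, Interval(-7/9, 75/4)), ProductSet({0, 4*sqrt(2)}, {-97/2, -3/8, 5/48, 1/9, 2}), ProductSet(Interval(-5/9, -9/17), {-7/9, 75/4}))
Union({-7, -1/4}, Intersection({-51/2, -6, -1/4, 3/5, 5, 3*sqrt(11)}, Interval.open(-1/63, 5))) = {-7, -1/4, 3/5}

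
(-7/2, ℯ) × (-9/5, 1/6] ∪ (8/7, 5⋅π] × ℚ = ((8/7, 5⋅π] × ℚ) ∪ ((-7/2, ℯ) × (-9/5, 1/6])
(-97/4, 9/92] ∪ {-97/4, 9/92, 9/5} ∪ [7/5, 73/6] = [-97/4, 9/92] ∪ [7/5, 73/6]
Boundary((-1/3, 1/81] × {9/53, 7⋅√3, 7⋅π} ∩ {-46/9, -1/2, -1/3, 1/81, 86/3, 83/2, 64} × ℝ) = {1/81} × {9/53, 7⋅√3, 7⋅π}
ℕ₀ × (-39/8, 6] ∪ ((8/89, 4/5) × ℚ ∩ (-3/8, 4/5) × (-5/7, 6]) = (ℕ₀ × (-39/8, 6]) ∪ ((8/89, 4/5) × (ℚ ∩ (-5/7, 6]))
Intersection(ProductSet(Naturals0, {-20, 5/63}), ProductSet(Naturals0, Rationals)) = ProductSet(Naturals0, {-20, 5/63})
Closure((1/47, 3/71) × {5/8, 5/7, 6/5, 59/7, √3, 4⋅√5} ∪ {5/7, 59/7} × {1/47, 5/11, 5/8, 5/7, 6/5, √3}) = ({5/7, 59/7} × {1/47, 5/11, 5/8, 5/7, 6/5, √3}) ∪ ([1/47, 3/71] × {5/8, 5/7, 6/5, 59/7, √3, 4⋅√5})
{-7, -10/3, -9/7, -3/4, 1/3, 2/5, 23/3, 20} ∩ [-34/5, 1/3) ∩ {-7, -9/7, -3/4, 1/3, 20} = {-9/7, -3/4}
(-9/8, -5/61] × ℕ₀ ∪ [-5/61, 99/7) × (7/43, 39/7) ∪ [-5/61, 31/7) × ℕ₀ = ((-9/8, 31/7) × ℕ₀) ∪ ([-5/61, 99/7) × (7/43, 39/7))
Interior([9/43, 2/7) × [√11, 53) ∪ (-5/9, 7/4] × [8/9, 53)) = (-5/9, 7/4) × (8/9, 53)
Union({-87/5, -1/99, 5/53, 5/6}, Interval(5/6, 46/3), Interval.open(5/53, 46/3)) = Union({-87/5, -1/99}, Interval(5/53, 46/3))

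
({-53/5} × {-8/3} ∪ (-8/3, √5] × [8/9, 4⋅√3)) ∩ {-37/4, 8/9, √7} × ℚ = {8/9} × (ℚ ∩ [8/9, 4⋅√3))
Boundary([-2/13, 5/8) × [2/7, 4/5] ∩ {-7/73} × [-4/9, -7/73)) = ∅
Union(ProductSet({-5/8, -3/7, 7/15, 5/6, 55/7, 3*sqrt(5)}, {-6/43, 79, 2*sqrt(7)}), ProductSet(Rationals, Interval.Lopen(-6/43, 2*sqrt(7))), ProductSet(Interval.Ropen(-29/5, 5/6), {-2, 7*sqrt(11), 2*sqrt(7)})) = Union(ProductSet({-5/8, -3/7, 7/15, 5/6, 55/7, 3*sqrt(5)}, {-6/43, 79, 2*sqrt(7)}), ProductSet(Interval.Ropen(-29/5, 5/6), {-2, 7*sqrt(11), 2*sqrt(7)}), ProductSet(Rationals, Interval.Lopen(-6/43, 2*sqrt(7))))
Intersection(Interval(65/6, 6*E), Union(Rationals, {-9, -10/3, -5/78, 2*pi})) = Intersection(Interval(65/6, 6*E), Rationals)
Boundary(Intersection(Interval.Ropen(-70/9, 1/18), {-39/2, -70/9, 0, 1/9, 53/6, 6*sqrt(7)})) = {-70/9, 0}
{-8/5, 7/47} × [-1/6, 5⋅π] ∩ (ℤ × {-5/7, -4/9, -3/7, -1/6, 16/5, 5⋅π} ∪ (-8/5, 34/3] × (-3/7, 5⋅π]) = {7/47} × [-1/6, 5⋅π]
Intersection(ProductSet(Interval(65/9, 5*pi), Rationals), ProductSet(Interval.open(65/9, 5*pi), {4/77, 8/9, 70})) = ProductSet(Interval.open(65/9, 5*pi), {4/77, 8/9, 70})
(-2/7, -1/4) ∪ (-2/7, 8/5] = (-2/7, 8/5]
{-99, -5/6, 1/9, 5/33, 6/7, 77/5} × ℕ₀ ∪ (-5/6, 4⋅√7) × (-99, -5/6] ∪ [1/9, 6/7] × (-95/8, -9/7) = ({-99, -5/6, 1/9, 5/33, 6/7, 77/5} × ℕ₀) ∪ ((-5/6, 4⋅√7) × (-99, -5/6])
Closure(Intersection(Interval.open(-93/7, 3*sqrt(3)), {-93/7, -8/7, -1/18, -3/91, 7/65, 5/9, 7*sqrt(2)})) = {-8/7, -1/18, -3/91, 7/65, 5/9}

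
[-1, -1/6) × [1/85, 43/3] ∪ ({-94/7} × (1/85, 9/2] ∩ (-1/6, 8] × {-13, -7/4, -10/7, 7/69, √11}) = [-1, -1/6) × [1/85, 43/3]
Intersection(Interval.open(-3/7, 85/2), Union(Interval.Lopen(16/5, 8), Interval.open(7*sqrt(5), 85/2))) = Union(Interval.Lopen(16/5, 8), Interval.open(7*sqrt(5), 85/2))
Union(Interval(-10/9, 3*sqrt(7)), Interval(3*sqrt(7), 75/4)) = Interval(-10/9, 75/4)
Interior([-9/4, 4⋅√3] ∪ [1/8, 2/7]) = (-9/4, 4⋅√3)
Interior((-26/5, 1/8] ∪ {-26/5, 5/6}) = (-26/5, 1/8)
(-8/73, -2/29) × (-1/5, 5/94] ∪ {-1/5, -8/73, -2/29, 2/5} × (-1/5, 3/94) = ({-1/5, -8/73, -2/29, 2/5} × (-1/5, 3/94)) ∪ ((-8/73, -2/29) × (-1/5, 5/94])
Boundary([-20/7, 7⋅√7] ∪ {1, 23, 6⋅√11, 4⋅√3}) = {-20/7, 23, 6⋅√11, 7⋅√7}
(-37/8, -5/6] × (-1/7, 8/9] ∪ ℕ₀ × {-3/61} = (ℕ₀ × {-3/61}) ∪ ((-37/8, -5/6] × (-1/7, 8/9])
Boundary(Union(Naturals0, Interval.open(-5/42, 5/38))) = Union(Complement(Naturals0, Interval.open(-5/42, 5/38)), {-5/42, 5/38})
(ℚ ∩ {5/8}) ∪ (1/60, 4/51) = (1/60, 4/51) ∪ {5/8}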